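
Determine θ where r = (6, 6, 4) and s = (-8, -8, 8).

r·s = 6·(-8) + 6·(-8) + 4·8 = -48 - 48 + 32 = -64
|r| = √(6² + 6² + 4²) = √88 ≈ 9.381
|s| = √((-8)² + (-8)² + 8²) = √192 ≈ 13.86
cos θ = (r·s)/(|r||s|) = -64/(9.381·13.86) ≈ -0.4924
θ = arccos(-0.4924) ≈ 119.5°

119.5°


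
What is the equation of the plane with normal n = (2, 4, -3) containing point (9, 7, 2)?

The plane through P with normal n = (a, b, c) satisfies n·(r - P) = 0,
i.e. ax + by + cz = a·x₀ + b·y₀ + c·z₀.
d = 2·9 + 4·7 + (-3)·2
  = 18 + 28 - 6
  = 40
Equation: 2x + 4y - 3z = 40

2x + 4y - 3z = 40


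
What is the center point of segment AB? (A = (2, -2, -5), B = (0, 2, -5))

M = ((x₁+x₂)/2, (y₁+y₂)/2, (z₁+z₂)/2)
  = ((2 + 0)/2, (-2 + 2)/2, (-5 - 5)/2)
  = (2/2, 0/2, -10/2)
  = (1, 0, -5)

(1, 0, -5)


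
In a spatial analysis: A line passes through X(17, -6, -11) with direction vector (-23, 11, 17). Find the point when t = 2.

P(t) = X + t·d
  = (17 + (-23)·2, -6 + 11·2, -11 + 17·2)
  = (17 - 46, -6 + 22, -11 + 34)
  = (-29, 16, 23)

(-29, 16, 23)


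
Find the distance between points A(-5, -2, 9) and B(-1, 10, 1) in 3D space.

d = √[(x₂-x₁)² + (y₂-y₁)² + (z₂-z₁)²]
  = √[4² + 12² + (-8)²]
  = √[16 + 144 + 64]
  = √224
  ≈ 14.97

14.97


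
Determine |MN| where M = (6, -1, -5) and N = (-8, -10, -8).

d = √[(x₂-x₁)² + (y₂-y₁)² + (z₂-z₁)²]
  = √[(-14)² + (-9)² + (-3)²]
  = √[196 + 81 + 9]
  = √286
  ≈ 16.91

16.91


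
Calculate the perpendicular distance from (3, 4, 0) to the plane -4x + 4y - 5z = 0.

distance = |a·x₀ + b·y₀ + c·z₀ - d| / √(a² + b² + c²)
  = |(-4)·3 + 4·4 + (-5)·0 - 0| / √((-4)² + 4² + (-5)²)
  = |-12 + 16 + 0 + 0| / √(16 + 16 + 25)
  = |4| / √57
  = 4 / 7.55
  ≈ 0.5298

0.5298


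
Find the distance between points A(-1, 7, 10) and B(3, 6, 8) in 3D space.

d = √[(x₂-x₁)² + (y₂-y₁)² + (z₂-z₁)²]
  = √[4² + (-1)² + (-2)²]
  = √[16 + 1 + 4]
  = √21
  ≈ 4.583

4.583


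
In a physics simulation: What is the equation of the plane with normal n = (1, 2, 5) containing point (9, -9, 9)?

The plane through P with normal n = (a, b, c) satisfies n·(r - P) = 0,
i.e. ax + by + cz = a·x₀ + b·y₀ + c·z₀.
d = 1·9 + 2·(-9) + 5·9
  = 9 - 18 + 45
  = 36
Equation: x + 2y + 5z = 36

x + 2y + 5z = 36


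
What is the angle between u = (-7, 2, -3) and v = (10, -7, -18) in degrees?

u·v = (-7)·10 + 2·(-7) + (-3)·(-18) = -70 - 14 + 54 = -30
|u| = √((-7)² + 2² + (-3)²) = √62 ≈ 7.874
|v| = √(10² + (-7)² + (-18)²) = √473 ≈ 21.75
cos θ = (u·v)/(|u||v|) = -30/(7.874·21.75) ≈ -0.1752
θ = arccos(-0.1752) ≈ 100.1°

100.1°


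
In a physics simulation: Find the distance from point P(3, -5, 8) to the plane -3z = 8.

distance = |a·x₀ + b·y₀ + c·z₀ - d| / √(a² + b² + c²)
  = |0·3 + 0·(-5) + (-3)·8 - 8| / √(0² + 0² + (-3)²)
  = |0 + 0 - 24 - 8| / √(0 + 0 + 9)
  = |-32| / √9
  = 32 / 3
  ≈ 10.67

10.67


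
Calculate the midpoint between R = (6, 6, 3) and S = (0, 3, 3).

M = ((x₁+x₂)/2, (y₁+y₂)/2, (z₁+z₂)/2)
  = ((6 + 0)/2, (6 + 3)/2, (3 + 3)/2)
  = (6/2, 9/2, 6/2)
  = (3, 4.5, 3)

(3, 4.5, 3)


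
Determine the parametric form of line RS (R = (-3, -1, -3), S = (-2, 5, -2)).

Direction vector d = S - R = (-2 + 3, 5 + 1, -2 + 3) = (1, 6, 1)
Parametric form r = R + t·d:
x = -3 + t, y = -1 + 6t, z = -3 + t

x = -3 + t, y = -1 + 6t, z = -3 + t


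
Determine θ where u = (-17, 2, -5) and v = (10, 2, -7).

u·v = (-17)·10 + 2·2 + (-5)·(-7) = -170 + 4 + 35 = -131
|u| = √((-17)² + 2² + (-5)²) = √318 ≈ 17.83
|v| = √(10² + 2² + (-7)²) = √153 ≈ 12.37
cos θ = (u·v)/(|u||v|) = -131/(17.83·12.37) ≈ -0.5939
θ = arccos(-0.5939) ≈ 126.4°

126.4°


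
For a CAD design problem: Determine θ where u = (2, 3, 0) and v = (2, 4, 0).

u·v = 2·2 + 3·4 + 0·0 = 4 + 12 + 0 = 16
|u| = √(2² + 3² + 0²) = √13 ≈ 3.606
|v| = √(2² + 4² + 0²) = √20 ≈ 4.472
cos θ = (u·v)/(|u||v|) = 16/(3.606·4.472) ≈ 0.9923
θ = arccos(0.9923) ≈ 7.125°

7.125°


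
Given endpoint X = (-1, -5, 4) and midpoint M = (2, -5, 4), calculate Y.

Y = 2M - X
  = (2·2 - (-1), 2·(-5) - (-5), 2·4 - 4)
  = (4 + 1, -10 + 5, 8 - 4)
  = (5, -5, 4)

(5, -5, 4)


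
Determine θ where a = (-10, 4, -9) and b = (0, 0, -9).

a·b = (-10)·0 + 4·0 + (-9)·(-9) = 0 + 0 + 81 = 81
|a| = √((-10)² + 4² + (-9)²) = √197 ≈ 14.04
|b| = √(0² + 0² + (-9)²) = √81 ≈ 9
cos θ = (a·b)/(|a||b|) = 81/(14.04·9) ≈ 0.6412
θ = arccos(0.6412) ≈ 50.12°

50.12°


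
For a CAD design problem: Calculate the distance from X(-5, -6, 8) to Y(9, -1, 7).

d = √[(x₂-x₁)² + (y₂-y₁)² + (z₂-z₁)²]
  = √[14² + 5² + (-1)²]
  = √[196 + 25 + 1]
  = √222
  ≈ 14.9

14.9


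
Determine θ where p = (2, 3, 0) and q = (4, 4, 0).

p·q = 2·4 + 3·4 + 0·0 = 8 + 12 + 0 = 20
|p| = √(2² + 3² + 0²) = √13 ≈ 3.606
|q| = √(4² + 4² + 0²) = √32 ≈ 5.657
cos θ = (p·q)/(|p||q|) = 20/(3.606·5.657) ≈ 0.9806
θ = arccos(0.9806) ≈ 11.31°

11.31°


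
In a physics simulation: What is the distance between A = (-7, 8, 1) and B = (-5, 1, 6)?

d = √[(x₂-x₁)² + (y₂-y₁)² + (z₂-z₁)²]
  = √[2² + (-7)² + 5²]
  = √[4 + 49 + 25]
  = √78
  ≈ 8.832

8.832


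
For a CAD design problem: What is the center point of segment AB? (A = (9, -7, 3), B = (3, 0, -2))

M = ((x₁+x₂)/2, (y₁+y₂)/2, (z₁+z₂)/2)
  = ((9 + 3)/2, (-7 + 0)/2, (3 - 2)/2)
  = (12/2, -7/2, 1/2)
  = (6, -3.5, 0.5)

(6, -3.5, 0.5)


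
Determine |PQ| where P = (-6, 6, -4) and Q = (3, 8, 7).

d = √[(x₂-x₁)² + (y₂-y₁)² + (z₂-z₁)²]
  = √[9² + 2² + 11²]
  = √[81 + 4 + 121]
  = √206
  ≈ 14.35

14.35


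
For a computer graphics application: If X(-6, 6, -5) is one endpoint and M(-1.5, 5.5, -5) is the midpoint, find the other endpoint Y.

Y = 2M - X
  = (2·(-1.5) - (-6), 2·5.5 - 6, 2·(-5) - (-5))
  = (-3 + 6, 11 - 6, -10 + 5)
  = (3, 5, -5)

(3, 5, -5)


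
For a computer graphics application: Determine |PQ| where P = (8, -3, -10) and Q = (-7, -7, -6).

d = √[(x₂-x₁)² + (y₂-y₁)² + (z₂-z₁)²]
  = √[(-15)² + (-4)² + 4²]
  = √[225 + 16 + 16]
  = √257
  ≈ 16.03

16.03


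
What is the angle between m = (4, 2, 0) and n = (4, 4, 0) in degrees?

m·n = 4·4 + 2·4 + 0·0 = 16 + 8 + 0 = 24
|m| = √(4² + 2² + 0²) = √20 ≈ 4.472
|n| = √(4² + 4² + 0²) = √32 ≈ 5.657
cos θ = (m·n)/(|m||n|) = 24/(4.472·5.657) ≈ 0.9487
θ = arccos(0.9487) ≈ 18.43°

18.43°


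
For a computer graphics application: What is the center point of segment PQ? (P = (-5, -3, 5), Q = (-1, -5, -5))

M = ((x₁+x₂)/2, (y₁+y₂)/2, (z₁+z₂)/2)
  = ((-5 - 1)/2, (-3 - 5)/2, (5 - 5)/2)
  = (-6/2, -8/2, 0/2)
  = (-3, -4, 0)

(-3, -4, 0)


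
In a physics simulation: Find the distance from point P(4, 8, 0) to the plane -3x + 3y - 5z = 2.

distance = |a·x₀ + b·y₀ + c·z₀ - d| / √(a² + b² + c²)
  = |(-3)·4 + 3·8 + (-5)·0 - 2| / √((-3)² + 3² + (-5)²)
  = |-12 + 24 + 0 - 2| / √(9 + 9 + 25)
  = |10| / √43
  = 10 / 6.557
  ≈ 1.525

1.525


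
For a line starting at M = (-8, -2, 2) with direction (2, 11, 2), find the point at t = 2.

P(t) = M + t·d
  = (-8 + 2·2, -2 + 11·2, 2 + 2·2)
  = (-8 + 4, -2 + 22, 2 + 4)
  = (-4, 20, 6)

(-4, 20, 6)


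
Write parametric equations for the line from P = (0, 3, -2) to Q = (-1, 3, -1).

Direction vector d = Q - P = (-1 + 0, 3 - 3, -1 + 2) = (-1, 0, 1)
Parametric form r = P + t·d:
x = 0 - t, y = 3, z = -2 + t

x = 0 - t, y = 3, z = -2 + t


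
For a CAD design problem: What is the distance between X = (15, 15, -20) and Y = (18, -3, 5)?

d = √[(x₂-x₁)² + (y₂-y₁)² + (z₂-z₁)²]
  = √[3² + (-18)² + 25²]
  = √[9 + 324 + 625]
  = √958
  ≈ 30.95

30.95


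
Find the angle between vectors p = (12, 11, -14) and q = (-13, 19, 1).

p·q = 12·(-13) + 11·19 + (-14)·1 = -156 + 209 - 14 = 39
|p| = √(12² + 11² + (-14)²) = √461 ≈ 21.47
|q| = √((-13)² + 19² + 1²) = √531 ≈ 23.04
cos θ = (p·q)/(|p||q|) = 39/(21.47·23.04) ≈ 0.07883
θ = arccos(0.07883) ≈ 85.48°

85.48°


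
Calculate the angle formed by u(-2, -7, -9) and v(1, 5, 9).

u·v = (-2)·1 + (-7)·5 + (-9)·9 = -2 - 35 - 81 = -118
|u| = √((-2)² + (-7)² + (-9)²) = √134 ≈ 11.58
|v| = √(1² + 5² + 9²) = √107 ≈ 10.34
cos θ = (u·v)/(|u||v|) = -118/(11.58·10.34) ≈ -0.9855
θ = arccos(-0.9855) ≈ 170.2°

170.2°


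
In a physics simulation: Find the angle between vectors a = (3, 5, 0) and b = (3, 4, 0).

a·b = 3·3 + 5·4 + 0·0 = 9 + 20 + 0 = 29
|a| = √(3² + 5² + 0²) = √34 ≈ 5.831
|b| = √(3² + 4² + 0²) = √25 ≈ 5
cos θ = (a·b)/(|a||b|) = 29/(5.831·5) ≈ 0.9947
θ = arccos(0.9947) ≈ 5.906°

5.906°


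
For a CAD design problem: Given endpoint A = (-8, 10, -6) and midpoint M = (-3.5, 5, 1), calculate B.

B = 2M - A
  = (2·(-3.5) - (-8), 2·5 - 10, 2·1 - (-6))
  = (-7 + 8, 10 - 10, 2 + 6)
  = (1, 0, 8)

(1, 0, 8)


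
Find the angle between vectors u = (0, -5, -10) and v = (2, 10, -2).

u·v = 0·2 + (-5)·10 + (-10)·(-2) = 0 - 50 + 20 = -30
|u| = √(0² + (-5)² + (-10)²) = √125 ≈ 11.18
|v| = √(2² + 10² + (-2)²) = √108 ≈ 10.39
cos θ = (u·v)/(|u||v|) = -30/(11.18·10.39) ≈ -0.2582
θ = arccos(-0.2582) ≈ 105°

105°


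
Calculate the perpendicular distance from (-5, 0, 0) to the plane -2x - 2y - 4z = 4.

distance = |a·x₀ + b·y₀ + c·z₀ - d| / √(a² + b² + c²)
  = |(-2)·(-5) + (-2)·0 + (-4)·0 - 4| / √((-2)² + (-2)² + (-4)²)
  = |10 + 0 + 0 - 4| / √(4 + 4 + 16)
  = |6| / √24
  = 6 / 4.899
  ≈ 1.225

1.225


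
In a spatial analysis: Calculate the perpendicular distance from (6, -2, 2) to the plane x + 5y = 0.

distance = |a·x₀ + b·y₀ + c·z₀ - d| / √(a² + b² + c²)
  = |1·6 + 5·(-2) + 0·2 - 0| / √(1² + 5² + 0²)
  = |6 - 10 + 0 + 0| / √(1 + 25 + 0)
  = |-4| / √26
  = 4 / 5.099
  ≈ 0.7845

0.7845


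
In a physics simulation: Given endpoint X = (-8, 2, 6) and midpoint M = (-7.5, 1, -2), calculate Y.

Y = 2M - X
  = (2·(-7.5) - (-8), 2·1 - 2, 2·(-2) - 6)
  = (-15 + 8, 2 - 2, -4 - 6)
  = (-7, 0, -10)

(-7, 0, -10)


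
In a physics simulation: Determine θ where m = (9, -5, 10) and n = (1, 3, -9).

m·n = 9·1 + (-5)·3 + 10·(-9) = 9 - 15 - 90 = -96
|m| = √(9² + (-5)² + 10²) = √206 ≈ 14.35
|n| = √(1² + 3² + (-9)²) = √91 ≈ 9.539
cos θ = (m·n)/(|m||n|) = -96/(14.35·9.539) ≈ -0.7012
θ = arccos(-0.7012) ≈ 134.5°

134.5°


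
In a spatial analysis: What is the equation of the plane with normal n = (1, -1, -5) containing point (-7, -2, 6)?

The plane through P with normal n = (a, b, c) satisfies n·(r - P) = 0,
i.e. ax + by + cz = a·x₀ + b·y₀ + c·z₀.
d = 1·(-7) + (-1)·(-2) + (-5)·6
  = -7 + 2 - 30
  = -35
Equation: x - y - 5z = -35

x - y - 5z = -35


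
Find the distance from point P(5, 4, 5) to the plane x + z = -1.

distance = |a·x₀ + b·y₀ + c·z₀ - d| / √(a² + b² + c²)
  = |1·5 + 0·4 + 1·5 - (-1)| / √(1² + 0² + 1²)
  = |5 + 0 + 5 + 1| / √(1 + 0 + 1)
  = |11| / √2
  = 11 / 1.414
  ≈ 7.778

7.778


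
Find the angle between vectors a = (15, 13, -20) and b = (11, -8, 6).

a·b = 15·11 + 13·(-8) + (-20)·6 = 165 - 104 - 120 = -59
|a| = √(15² + 13² + (-20)²) = √794 ≈ 28.18
|b| = √(11² + (-8)² + 6²) = √221 ≈ 14.87
cos θ = (a·b)/(|a||b|) = -59/(28.18·14.87) ≈ -0.1408
θ = arccos(-0.1408) ≈ 98.1°

98.1°


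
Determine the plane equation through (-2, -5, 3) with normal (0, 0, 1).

The plane through P with normal n = (a, b, c) satisfies n·(r - P) = 0,
i.e. ax + by + cz = a·x₀ + b·y₀ + c·z₀.
d = 0·(-2) + 0·(-5) + 1·3
  = 0 + 0 + 3
  = 3
Equation: z = 3

z = 3


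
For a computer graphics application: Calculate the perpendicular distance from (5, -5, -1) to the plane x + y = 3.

distance = |a·x₀ + b·y₀ + c·z₀ - d| / √(a² + b² + c²)
  = |1·5 + 1·(-5) + 0·(-1) - 3| / √(1² + 1² + 0²)
  = |5 - 5 + 0 - 3| / √(1 + 1 + 0)
  = |-3| / √2
  = 3 / 1.414
  ≈ 2.121

2.121


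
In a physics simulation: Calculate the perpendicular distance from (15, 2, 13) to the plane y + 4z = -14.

distance = |a·x₀ + b·y₀ + c·z₀ - d| / √(a² + b² + c²)
  = |0·15 + 1·2 + 4·13 - (-14)| / √(0² + 1² + 4²)
  = |0 + 2 + 52 + 14| / √(0 + 1 + 16)
  = |68| / √17
  = 68 / 4.123
  ≈ 16.49

16.49


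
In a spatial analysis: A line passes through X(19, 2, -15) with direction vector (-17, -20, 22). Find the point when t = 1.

P(t) = X + t·d
  = (19 + (-17)·1, 2 + (-20)·1, -15 + 22·1)
  = (19 - 17, 2 - 20, -15 + 22)
  = (2, -18, 7)

(2, -18, 7)


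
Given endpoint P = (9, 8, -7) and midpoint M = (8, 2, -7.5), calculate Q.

Q = 2M - P
  = (2·8 - 9, 2·2 - 8, 2·(-7.5) - (-7))
  = (16 - 9, 4 - 8, -15 + 7)
  = (7, -4, -8)

(7, -4, -8)


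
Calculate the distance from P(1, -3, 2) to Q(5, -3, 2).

d = √[(x₂-x₁)² + (y₂-y₁)² + (z₂-z₁)²]
  = √[4² + 0² + 0²]
  = √[16 + 0 + 0]
  = √16
  ≈ 4

4


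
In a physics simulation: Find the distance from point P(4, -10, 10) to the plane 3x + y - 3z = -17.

distance = |a·x₀ + b·y₀ + c·z₀ - d| / √(a² + b² + c²)
  = |3·4 + 1·(-10) + (-3)·10 - (-17)| / √(3² + 1² + (-3)²)
  = |12 - 10 - 30 + 17| / √(9 + 1 + 9)
  = |-11| / √19
  = 11 / 4.359
  ≈ 2.524

2.524


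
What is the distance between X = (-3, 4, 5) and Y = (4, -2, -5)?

d = √[(x₂-x₁)² + (y₂-y₁)² + (z₂-z₁)²]
  = √[7² + (-6)² + (-10)²]
  = √[49 + 36 + 100]
  = √185
  ≈ 13.6

13.6


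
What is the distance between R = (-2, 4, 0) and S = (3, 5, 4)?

d = √[(x₂-x₁)² + (y₂-y₁)² + (z₂-z₁)²]
  = √[5² + 1² + 4²]
  = √[25 + 1 + 16]
  = √42
  ≈ 6.481

6.481


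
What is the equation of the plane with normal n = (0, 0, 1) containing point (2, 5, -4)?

The plane through P with normal n = (a, b, c) satisfies n·(r - P) = 0,
i.e. ax + by + cz = a·x₀ + b·y₀ + c·z₀.
d = 0·2 + 0·5 + 1·(-4)
  = 0 + 0 - 4
  = -4
Equation: z = -4

z = -4


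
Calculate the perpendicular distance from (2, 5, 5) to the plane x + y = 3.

distance = |a·x₀ + b·y₀ + c·z₀ - d| / √(a² + b² + c²)
  = |1·2 + 1·5 + 0·5 - 3| / √(1² + 1² + 0²)
  = |2 + 5 + 0 - 3| / √(1 + 1 + 0)
  = |4| / √2
  = 4 / 1.414
  ≈ 2.828

2.828


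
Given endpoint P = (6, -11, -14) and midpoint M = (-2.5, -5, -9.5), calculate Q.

Q = 2M - P
  = (2·(-2.5) - 6, 2·(-5) - (-11), 2·(-9.5) - (-14))
  = (-5 - 6, -10 + 11, -19 + 14)
  = (-11, 1, -5)

(-11, 1, -5)


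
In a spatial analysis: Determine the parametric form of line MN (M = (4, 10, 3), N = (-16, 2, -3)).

Direction vector d = N - M = (-16 - 4, 2 - 10, -3 - 3) = (-20, -8, -6)
Parametric form r = M + t·d:
x = 4 - 20t, y = 10 - 8t, z = 3 - 6t

x = 4 - 20t, y = 10 - 8t, z = 3 - 6t


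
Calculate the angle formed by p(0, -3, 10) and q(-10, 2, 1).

p·q = 0·(-10) + (-3)·2 + 10·1 = 0 - 6 + 10 = 4
|p| = √(0² + (-3)² + 10²) = √109 ≈ 10.44
|q| = √((-10)² + 2² + 1²) = √105 ≈ 10.25
cos θ = (p·q)/(|p||q|) = 4/(10.44·10.25) ≈ 0.03739
θ = arccos(0.03739) ≈ 87.86°

87.86°


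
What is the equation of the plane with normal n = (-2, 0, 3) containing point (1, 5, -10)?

The plane through P with normal n = (a, b, c) satisfies n·(r - P) = 0,
i.e. ax + by + cz = a·x₀ + b·y₀ + c·z₀.
d = (-2)·1 + 0·5 + 3·(-10)
  = -2 + 0 - 30
  = -32
Equation: -2x + 3z = -32

-2x + 3z = -32


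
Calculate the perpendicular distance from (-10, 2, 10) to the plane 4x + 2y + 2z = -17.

distance = |a·x₀ + b·y₀ + c·z₀ - d| / √(a² + b² + c²)
  = |4·(-10) + 2·2 + 2·10 - (-17)| / √(4² + 2² + 2²)
  = |-40 + 4 + 20 + 17| / √(16 + 4 + 4)
  = |1| / √24
  = 1 / 4.899
  ≈ 0.2041

0.2041


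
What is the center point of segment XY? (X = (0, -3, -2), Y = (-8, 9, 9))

M = ((x₁+x₂)/2, (y₁+y₂)/2, (z₁+z₂)/2)
  = ((0 - 8)/2, (-3 + 9)/2, (-2 + 9)/2)
  = (-8/2, 6/2, 7/2)
  = (-4, 3, 3.5)

(-4, 3, 3.5)


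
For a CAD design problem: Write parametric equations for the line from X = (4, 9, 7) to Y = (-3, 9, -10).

Direction vector d = Y - X = (-3 - 4, 9 - 9, -10 - 7) = (-7, 0, -17)
Parametric form r = X + t·d:
x = 4 - 7t, y = 9, z = 7 - 17t

x = 4 - 7t, y = 9, z = 7 - 17t


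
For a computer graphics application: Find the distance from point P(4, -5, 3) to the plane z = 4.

distance = |a·x₀ + b·y₀ + c·z₀ - d| / √(a² + b² + c²)
  = |0·4 + 0·(-5) + 1·3 - 4| / √(0² + 0² + 1²)
  = |0 + 0 + 3 - 4| / √(0 + 0 + 1)
  = |-1| / √1
  = 1 / 1
  ≈ 1

1


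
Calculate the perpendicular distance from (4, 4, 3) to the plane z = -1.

distance = |a·x₀ + b·y₀ + c·z₀ - d| / √(a² + b² + c²)
  = |0·4 + 0·4 + 1·3 - (-1)| / √(0² + 0² + 1²)
  = |0 + 0 + 3 + 1| / √(0 + 0 + 1)
  = |4| / √1
  = 4 / 1
  ≈ 4

4


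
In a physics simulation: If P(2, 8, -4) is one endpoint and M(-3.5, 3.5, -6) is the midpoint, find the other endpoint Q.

Q = 2M - P
  = (2·(-3.5) - 2, 2·3.5 - 8, 2·(-6) - (-4))
  = (-7 - 2, 7 - 8, -12 + 4)
  = (-9, -1, -8)

(-9, -1, -8)


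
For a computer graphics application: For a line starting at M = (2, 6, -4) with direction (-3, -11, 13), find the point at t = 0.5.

P(t) = M + t·d
  = (2 + (-3)·0.5, 6 + (-11)·0.5, -4 + 13·0.5)
  = (2 - 1.5, 6 - 5.5, -4 + 6.5)
  = (0.5, 0.5, 2.5)

(0.5, 0.5, 2.5)


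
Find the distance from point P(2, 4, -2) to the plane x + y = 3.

distance = |a·x₀ + b·y₀ + c·z₀ - d| / √(a² + b² + c²)
  = |1·2 + 1·4 + 0·(-2) - 3| / √(1² + 1² + 0²)
  = |2 + 4 + 0 - 3| / √(1 + 1 + 0)
  = |3| / √2
  = 3 / 1.414
  ≈ 2.121

2.121


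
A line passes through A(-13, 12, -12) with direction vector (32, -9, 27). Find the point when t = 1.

P(t) = A + t·d
  = (-13 + 32·1, 12 + (-9)·1, -12 + 27·1)
  = (-13 + 32, 12 - 9, -12 + 27)
  = (19, 3, 15)

(19, 3, 15)


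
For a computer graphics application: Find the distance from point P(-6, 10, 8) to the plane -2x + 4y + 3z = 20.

distance = |a·x₀ + b·y₀ + c·z₀ - d| / √(a² + b² + c²)
  = |(-2)·(-6) + 4·10 + 3·8 - 20| / √((-2)² + 4² + 3²)
  = |12 + 40 + 24 - 20| / √(4 + 16 + 9)
  = |56| / √29
  = 56 / 5.385
  ≈ 10.4

10.4


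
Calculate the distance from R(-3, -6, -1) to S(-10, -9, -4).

d = √[(x₂-x₁)² + (y₂-y₁)² + (z₂-z₁)²]
  = √[(-7)² + (-3)² + (-3)²]
  = √[49 + 9 + 9]
  = √67
  ≈ 8.185

8.185


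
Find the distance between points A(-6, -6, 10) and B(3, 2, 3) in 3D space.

d = √[(x₂-x₁)² + (y₂-y₁)² + (z₂-z₁)²]
  = √[9² + 8² + (-7)²]
  = √[81 + 64 + 49]
  = √194
  ≈ 13.93

13.93


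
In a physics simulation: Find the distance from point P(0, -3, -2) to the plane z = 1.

distance = |a·x₀ + b·y₀ + c·z₀ - d| / √(a² + b² + c²)
  = |0·0 + 0·(-3) + 1·(-2) - 1| / √(0² + 0² + 1²)
  = |0 + 0 - 2 - 1| / √(0 + 0 + 1)
  = |-3| / √1
  = 3 / 1
  ≈ 3

3


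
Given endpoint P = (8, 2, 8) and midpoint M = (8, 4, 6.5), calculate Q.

Q = 2M - P
  = (2·8 - 8, 2·4 - 2, 2·6.5 - 8)
  = (16 - 8, 8 - 2, 13 - 8)
  = (8, 6, 5)

(8, 6, 5)


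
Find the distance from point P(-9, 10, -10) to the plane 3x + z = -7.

distance = |a·x₀ + b·y₀ + c·z₀ - d| / √(a² + b² + c²)
  = |3·(-9) + 0·10 + 1·(-10) - (-7)| / √(3² + 0² + 1²)
  = |-27 + 0 - 10 + 7| / √(9 + 0 + 1)
  = |-30| / √10
  = 30 / 3.162
  ≈ 9.487

9.487


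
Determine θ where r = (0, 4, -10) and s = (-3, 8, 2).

r·s = 0·(-3) + 4·8 + (-10)·2 = 0 + 32 - 20 = 12
|r| = √(0² + 4² + (-10)²) = √116 ≈ 10.77
|s| = √((-3)² + 8² + 2²) = √77 ≈ 8.775
cos θ = (r·s)/(|r||s|) = 12/(10.77·8.775) ≈ 0.127
θ = arccos(0.127) ≈ 82.71°

82.71°


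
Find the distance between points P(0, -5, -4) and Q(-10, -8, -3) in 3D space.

d = √[(x₂-x₁)² + (y₂-y₁)² + (z₂-z₁)²]
  = √[(-10)² + (-3)² + 1²]
  = √[100 + 9 + 1]
  = √110
  ≈ 10.49

10.49


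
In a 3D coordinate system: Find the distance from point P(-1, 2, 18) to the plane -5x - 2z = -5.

distance = |a·x₀ + b·y₀ + c·z₀ - d| / √(a² + b² + c²)
  = |(-5)·(-1) + 0·2 + (-2)·18 - (-5)| / √((-5)² + 0² + (-2)²)
  = |5 + 0 - 36 + 5| / √(25 + 0 + 4)
  = |-26| / √29
  = 26 / 5.385
  ≈ 4.828

4.828


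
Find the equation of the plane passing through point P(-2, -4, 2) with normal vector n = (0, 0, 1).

The plane through P with normal n = (a, b, c) satisfies n·(r - P) = 0,
i.e. ax + by + cz = a·x₀ + b·y₀ + c·z₀.
d = 0·(-2) + 0·(-4) + 1·2
  = 0 + 0 + 2
  = 2
Equation: z = 2

z = 2


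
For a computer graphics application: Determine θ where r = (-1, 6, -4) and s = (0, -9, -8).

r·s = (-1)·0 + 6·(-9) + (-4)·(-8) = 0 - 54 + 32 = -22
|r| = √((-1)² + 6² + (-4)²) = √53 ≈ 7.28
|s| = √(0² + (-9)² + (-8)²) = √145 ≈ 12.04
cos θ = (r·s)/(|r||s|) = -22/(7.28·12.04) ≈ -0.251
θ = arccos(-0.251) ≈ 104.5°

104.5°


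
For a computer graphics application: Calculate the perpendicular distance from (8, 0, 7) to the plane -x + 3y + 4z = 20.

distance = |a·x₀ + b·y₀ + c·z₀ - d| / √(a² + b² + c²)
  = |(-1)·8 + 3·0 + 4·7 - 20| / √((-1)² + 3² + 4²)
  = |-8 + 0 + 28 - 20| / √(1 + 9 + 16)
  = |0| / √26
  = 0 / 5.099
  ≈ 0

0


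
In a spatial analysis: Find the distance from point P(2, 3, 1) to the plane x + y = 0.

distance = |a·x₀ + b·y₀ + c·z₀ - d| / √(a² + b² + c²)
  = |1·2 + 1·3 + 0·1 - 0| / √(1² + 1² + 0²)
  = |2 + 3 + 0 + 0| / √(1 + 1 + 0)
  = |5| / √2
  = 5 / 1.414
  ≈ 3.536

3.536


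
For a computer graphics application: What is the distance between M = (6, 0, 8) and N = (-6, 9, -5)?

d = √[(x₂-x₁)² + (y₂-y₁)² + (z₂-z₁)²]
  = √[(-12)² + 9² + (-13)²]
  = √[144 + 81 + 169]
  = √394
  ≈ 19.85

19.85


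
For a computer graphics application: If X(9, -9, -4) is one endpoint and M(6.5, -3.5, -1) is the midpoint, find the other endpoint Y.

Y = 2M - X
  = (2·6.5 - 9, 2·(-3.5) - (-9), 2·(-1) - (-4))
  = (13 - 9, -7 + 9, -2 + 4)
  = (4, 2, 2)

(4, 2, 2)


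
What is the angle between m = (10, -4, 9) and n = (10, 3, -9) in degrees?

m·n = 10·10 + (-4)·3 + 9·(-9) = 100 - 12 - 81 = 7
|m| = √(10² + (-4)² + 9²) = √197 ≈ 14.04
|n| = √(10² + 3² + (-9)²) = √190 ≈ 13.78
cos θ = (m·n)/(|m||n|) = 7/(14.04·13.78) ≈ 0.03618
θ = arccos(0.03618) ≈ 87.93°

87.93°


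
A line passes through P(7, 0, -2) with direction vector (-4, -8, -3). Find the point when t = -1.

P(t) = P + t·d
  = (7 + (-4)·(-1), 0 + (-8)·(-1), -2 + (-3)·(-1))
  = (7 + 4, 0 + 8, -2 + 3)
  = (11, 8, 1)

(11, 8, 1)


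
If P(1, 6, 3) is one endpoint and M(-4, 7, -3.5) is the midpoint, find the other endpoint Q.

Q = 2M - P
  = (2·(-4) - 1, 2·7 - 6, 2·(-3.5) - 3)
  = (-8 - 1, 14 - 6, -7 - 3)
  = (-9, 8, -10)

(-9, 8, -10)


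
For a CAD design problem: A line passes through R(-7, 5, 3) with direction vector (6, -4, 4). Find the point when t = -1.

P(t) = R + t·d
  = (-7 + 6·(-1), 5 + (-4)·(-1), 3 + 4·(-1))
  = (-7 - 6, 5 + 4, 3 - 4)
  = (-13, 9, -1)

(-13, 9, -1)


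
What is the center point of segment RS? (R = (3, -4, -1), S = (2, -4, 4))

M = ((x₁+x₂)/2, (y₁+y₂)/2, (z₁+z₂)/2)
  = ((3 + 2)/2, (-4 - 4)/2, (-1 + 4)/2)
  = (5/2, -8/2, 3/2)
  = (2.5, -4, 1.5)

(2.5, -4, 1.5)


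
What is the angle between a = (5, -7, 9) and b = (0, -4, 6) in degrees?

a·b = 5·0 + (-7)·(-4) + 9·6 = 0 + 28 + 54 = 82
|a| = √(5² + (-7)² + 9²) = √155 ≈ 12.45
|b| = √(0² + (-4)² + 6²) = √52 ≈ 7.211
cos θ = (a·b)/(|a||b|) = 82/(12.45·7.211) ≈ 0.9134
θ = arccos(0.9134) ≈ 24.02°

24.02°


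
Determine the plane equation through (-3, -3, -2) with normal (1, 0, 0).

The plane through P with normal n = (a, b, c) satisfies n·(r - P) = 0,
i.e. ax + by + cz = a·x₀ + b·y₀ + c·z₀.
d = 1·(-3) + 0·(-3) + 0·(-2)
  = -3 + 0 + 0
  = -3
Equation: x = -3

x = -3


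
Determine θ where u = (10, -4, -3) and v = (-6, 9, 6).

u·v = 10·(-6) + (-4)·9 + (-3)·6 = -60 - 36 - 18 = -114
|u| = √(10² + (-4)² + (-3)²) = √125 ≈ 11.18
|v| = √((-6)² + 9² + 6²) = √153 ≈ 12.37
cos θ = (u·v)/(|u||v|) = -114/(11.18·12.37) ≈ -0.8243
θ = arccos(-0.8243) ≈ 145.5°

145.5°


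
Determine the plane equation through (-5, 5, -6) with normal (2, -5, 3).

The plane through P with normal n = (a, b, c) satisfies n·(r - P) = 0,
i.e. ax + by + cz = a·x₀ + b·y₀ + c·z₀.
d = 2·(-5) + (-5)·5 + 3·(-6)
  = -10 - 25 - 18
  = -53
Equation: 2x - 5y + 3z = -53

2x - 5y + 3z = -53


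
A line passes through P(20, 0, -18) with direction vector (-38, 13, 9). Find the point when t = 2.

P(t) = P + t·d
  = (20 + (-38)·2, 0 + 13·2, -18 + 9·2)
  = (20 - 76, 0 + 26, -18 + 18)
  = (-56, 26, 0)

(-56, 26, 0)


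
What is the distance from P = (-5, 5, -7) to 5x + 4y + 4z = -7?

distance = |a·x₀ + b·y₀ + c·z₀ - d| / √(a² + b² + c²)
  = |5·(-5) + 4·5 + 4·(-7) - (-7)| / √(5² + 4² + 4²)
  = |-25 + 20 - 28 + 7| / √(25 + 16 + 16)
  = |-26| / √57
  = 26 / 7.55
  ≈ 3.444

3.444


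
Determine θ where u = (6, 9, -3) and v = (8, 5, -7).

u·v = 6·8 + 9·5 + (-3)·(-7) = 48 + 45 + 21 = 114
|u| = √(6² + 9² + (-3)²) = √126 ≈ 11.22
|v| = √(8² + 5² + (-7)²) = √138 ≈ 11.75
cos θ = (u·v)/(|u||v|) = 114/(11.22·11.75) ≈ 0.8645
θ = arccos(0.8645) ≈ 30.17°

30.17°


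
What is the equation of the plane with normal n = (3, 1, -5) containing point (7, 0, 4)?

The plane through P with normal n = (a, b, c) satisfies n·(r - P) = 0,
i.e. ax + by + cz = a·x₀ + b·y₀ + c·z₀.
d = 3·7 + 1·0 + (-5)·4
  = 21 + 0 - 20
  = 1
Equation: 3x + y - 5z = 1

3x + y - 5z = 1


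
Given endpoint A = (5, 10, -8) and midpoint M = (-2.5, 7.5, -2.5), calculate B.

B = 2M - A
  = (2·(-2.5) - 5, 2·7.5 - 10, 2·(-2.5) - (-8))
  = (-5 - 5, 15 - 10, -5 + 8)
  = (-10, 5, 3)

(-10, 5, 3)


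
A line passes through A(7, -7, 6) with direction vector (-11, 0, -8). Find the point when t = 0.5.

P(t) = A + t·d
  = (7 + (-11)·0.5, -7 + 0·0.5, 6 + (-8)·0.5)
  = (7 - 5.5, -7 + 0, 6 - 4)
  = (1.5, -7, 2)

(1.5, -7, 2)


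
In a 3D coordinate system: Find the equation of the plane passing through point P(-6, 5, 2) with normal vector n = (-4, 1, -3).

The plane through P with normal n = (a, b, c) satisfies n·(r - P) = 0,
i.e. ax + by + cz = a·x₀ + b·y₀ + c·z₀.
d = (-4)·(-6) + 1·5 + (-3)·2
  = 24 + 5 - 6
  = 23
Equation: -4x + y - 3z = 23

-4x + y - 3z = 23


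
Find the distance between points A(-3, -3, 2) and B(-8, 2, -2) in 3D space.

d = √[(x₂-x₁)² + (y₂-y₁)² + (z₂-z₁)²]
  = √[(-5)² + 5² + (-4)²]
  = √[25 + 25 + 16]
  = √66
  ≈ 8.124

8.124


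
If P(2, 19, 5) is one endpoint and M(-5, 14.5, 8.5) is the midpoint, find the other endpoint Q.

Q = 2M - P
  = (2·(-5) - 2, 2·14.5 - 19, 2·8.5 - 5)
  = (-10 - 2, 29 - 19, 17 - 5)
  = (-12, 10, 12)

(-12, 10, 12)


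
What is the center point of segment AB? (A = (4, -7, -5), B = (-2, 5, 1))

M = ((x₁+x₂)/2, (y₁+y₂)/2, (z₁+z₂)/2)
  = ((4 - 2)/2, (-7 + 5)/2, (-5 + 1)/2)
  = (2/2, -2/2, -4/2)
  = (1, -1, -2)

(1, -1, -2)


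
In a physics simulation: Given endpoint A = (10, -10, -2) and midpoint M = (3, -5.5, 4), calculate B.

B = 2M - A
  = (2·3 - 10, 2·(-5.5) - (-10), 2·4 - (-2))
  = (6 - 10, -11 + 10, 8 + 2)
  = (-4, -1, 10)

(-4, -1, 10)


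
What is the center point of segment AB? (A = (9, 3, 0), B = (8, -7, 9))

M = ((x₁+x₂)/2, (y₁+y₂)/2, (z₁+z₂)/2)
  = ((9 + 8)/2, (3 - 7)/2, (0 + 9)/2)
  = (17/2, -4/2, 9/2)
  = (8.5, -2, 4.5)

(8.5, -2, 4.5)


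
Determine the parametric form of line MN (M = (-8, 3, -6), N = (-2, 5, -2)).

Direction vector d = N - M = (-2 + 8, 5 - 3, -2 + 6) = (6, 2, 4)
Parametric form r = M + t·d:
x = -8 + 6t, y = 3 + 2t, z = -6 + 4t

x = -8 + 6t, y = 3 + 2t, z = -6 + 4t


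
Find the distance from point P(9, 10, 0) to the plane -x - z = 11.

distance = |a·x₀ + b·y₀ + c·z₀ - d| / √(a² + b² + c²)
  = |(-1)·9 + 0·10 + (-1)·0 - 11| / √((-1)² + 0² + (-1)²)
  = |-9 + 0 + 0 - 11| / √(1 + 0 + 1)
  = |-20| / √2
  = 20 / 1.414
  ≈ 14.14

14.14


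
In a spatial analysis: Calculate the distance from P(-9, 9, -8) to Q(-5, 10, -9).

d = √[(x₂-x₁)² + (y₂-y₁)² + (z₂-z₁)²]
  = √[4² + 1² + (-1)²]
  = √[16 + 1 + 1]
  = √18
  ≈ 4.243

4.243


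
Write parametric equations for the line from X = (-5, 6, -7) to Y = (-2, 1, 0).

Direction vector d = Y - X = (-2 + 5, 1 - 6, 0 + 7) = (3, -5, 7)
Parametric form r = X + t·d:
x = -5 + 3t, y = 6 - 5t, z = -7 + 7t

x = -5 + 3t, y = 6 - 5t, z = -7 + 7t


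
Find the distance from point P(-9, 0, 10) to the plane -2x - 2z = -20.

distance = |a·x₀ + b·y₀ + c·z₀ - d| / √(a² + b² + c²)
  = |(-2)·(-9) + 0·0 + (-2)·10 - (-20)| / √((-2)² + 0² + (-2)²)
  = |18 + 0 - 20 + 20| / √(4 + 0 + 4)
  = |18| / √8
  = 18 / 2.828
  ≈ 6.364

6.364


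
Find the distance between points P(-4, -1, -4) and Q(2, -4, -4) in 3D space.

d = √[(x₂-x₁)² + (y₂-y₁)² + (z₂-z₁)²]
  = √[6² + (-3)² + 0²]
  = √[36 + 9 + 0]
  = √45
  ≈ 6.708

6.708


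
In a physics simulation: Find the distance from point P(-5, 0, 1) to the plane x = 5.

distance = |a·x₀ + b·y₀ + c·z₀ - d| / √(a² + b² + c²)
  = |1·(-5) + 0·0 + 0·1 - 5| / √(1² + 0² + 0²)
  = |-5 + 0 + 0 - 5| / √(1 + 0 + 0)
  = |-10| / √1
  = 10 / 1
  ≈ 10

10


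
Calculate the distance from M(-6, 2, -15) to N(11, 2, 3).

d = √[(x₂-x₁)² + (y₂-y₁)² + (z₂-z₁)²]
  = √[17² + 0² + 18²]
  = √[289 + 0 + 324]
  = √613
  ≈ 24.76

24.76


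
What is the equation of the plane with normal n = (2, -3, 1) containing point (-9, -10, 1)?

The plane through P with normal n = (a, b, c) satisfies n·(r - P) = 0,
i.e. ax + by + cz = a·x₀ + b·y₀ + c·z₀.
d = 2·(-9) + (-3)·(-10) + 1·1
  = -18 + 30 + 1
  = 13
Equation: 2x - 3y + z = 13

2x - 3y + z = 13


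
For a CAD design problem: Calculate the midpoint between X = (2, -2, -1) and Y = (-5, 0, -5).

M = ((x₁+x₂)/2, (y₁+y₂)/2, (z₁+z₂)/2)
  = ((2 - 5)/2, (-2 + 0)/2, (-1 - 5)/2)
  = (-3/2, -2/2, -6/2)
  = (-1.5, -1, -3)

(-1.5, -1, -3)


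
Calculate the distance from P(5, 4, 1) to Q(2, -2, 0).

d = √[(x₂-x₁)² + (y₂-y₁)² + (z₂-z₁)²]
  = √[(-3)² + (-6)² + (-1)²]
  = √[9 + 36 + 1]
  = √46
  ≈ 6.782

6.782


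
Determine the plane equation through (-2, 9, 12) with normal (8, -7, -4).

The plane through P with normal n = (a, b, c) satisfies n·(r - P) = 0,
i.e. ax + by + cz = a·x₀ + b·y₀ + c·z₀.
d = 8·(-2) + (-7)·9 + (-4)·12
  = -16 - 63 - 48
  = -127
Equation: 8x - 7y - 4z = -127

8x - 7y - 4z = -127


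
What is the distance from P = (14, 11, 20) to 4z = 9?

distance = |a·x₀ + b·y₀ + c·z₀ - d| / √(a² + b² + c²)
  = |0·14 + 0·11 + 4·20 - 9| / √(0² + 0² + 4²)
  = |0 + 0 + 80 - 9| / √(0 + 0 + 16)
  = |71| / √16
  = 71 / 4
  ≈ 17.75

17.75


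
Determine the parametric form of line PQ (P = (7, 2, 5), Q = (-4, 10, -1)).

Direction vector d = Q - P = (-4 - 7, 10 - 2, -1 - 5) = (-11, 8, -6)
Parametric form r = P + t·d:
x = 7 - 11t, y = 2 + 8t, z = 5 - 6t

x = 7 - 11t, y = 2 + 8t, z = 5 - 6t


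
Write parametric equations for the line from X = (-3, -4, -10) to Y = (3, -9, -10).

Direction vector d = Y - X = (3 + 3, -9 + 4, -10 + 10) = (6, -5, 0)
Parametric form r = X + t·d:
x = -3 + 6t, y = -4 - 5t, z = -10

x = -3 + 6t, y = -4 - 5t, z = -10


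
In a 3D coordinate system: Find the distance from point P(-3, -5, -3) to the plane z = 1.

distance = |a·x₀ + b·y₀ + c·z₀ - d| / √(a² + b² + c²)
  = |0·(-3) + 0·(-5) + 1·(-3) - 1| / √(0² + 0² + 1²)
  = |0 + 0 - 3 - 1| / √(0 + 0 + 1)
  = |-4| / √1
  = 4 / 1
  ≈ 4

4


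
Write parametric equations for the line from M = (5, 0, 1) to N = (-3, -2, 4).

Direction vector d = N - M = (-3 - 5, -2 + 0, 4 - 1) = (-8, -2, 3)
Parametric form r = M + t·d:
x = 5 - 8t, y = 0 - 2t, z = 1 + 3t

x = 5 - 8t, y = 0 - 2t, z = 1 + 3t


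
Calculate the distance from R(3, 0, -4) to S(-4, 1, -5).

d = √[(x₂-x₁)² + (y₂-y₁)² + (z₂-z₁)²]
  = √[(-7)² + 1² + (-1)²]
  = √[49 + 1 + 1]
  = √51
  ≈ 7.141

7.141


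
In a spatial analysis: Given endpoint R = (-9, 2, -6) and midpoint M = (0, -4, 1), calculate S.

S = 2M - R
  = (2·0 - (-9), 2·(-4) - 2, 2·1 - (-6))
  = (0 + 9, -8 - 2, 2 + 6)
  = (9, -10, 8)

(9, -10, 8)


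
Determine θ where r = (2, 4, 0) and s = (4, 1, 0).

r·s = 2·4 + 4·1 + 0·0 = 8 + 4 + 0 = 12
|r| = √(2² + 4² + 0²) = √20 ≈ 4.472
|s| = √(4² + 1² + 0²) = √17 ≈ 4.123
cos θ = (r·s)/(|r||s|) = 12/(4.472·4.123) ≈ 0.6508
θ = arccos(0.6508) ≈ 49.4°

49.4°


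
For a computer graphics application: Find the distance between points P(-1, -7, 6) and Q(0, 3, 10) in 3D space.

d = √[(x₂-x₁)² + (y₂-y₁)² + (z₂-z₁)²]
  = √[1² + 10² + 4²]
  = √[1 + 100 + 16]
  = √117
  ≈ 10.82

10.82


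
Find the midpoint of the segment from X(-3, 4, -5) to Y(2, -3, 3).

M = ((x₁+x₂)/2, (y₁+y₂)/2, (z₁+z₂)/2)
  = ((-3 + 2)/2, (4 - 3)/2, (-5 + 3)/2)
  = (-1/2, 1/2, -2/2)
  = (-0.5, 0.5, -1)

(-0.5, 0.5, -1)


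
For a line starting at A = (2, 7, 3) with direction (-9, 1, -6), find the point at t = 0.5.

P(t) = A + t·d
  = (2 + (-9)·0.5, 7 + 1·0.5, 3 + (-6)·0.5)
  = (2 - 4.5, 7 + 0.5, 3 - 3)
  = (-2.5, 7.5, 0)

(-2.5, 7.5, 0)


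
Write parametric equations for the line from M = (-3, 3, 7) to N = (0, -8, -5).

Direction vector d = N - M = (0 + 3, -8 - 3, -5 - 7) = (3, -11, -12)
Parametric form r = M + t·d:
x = -3 + 3t, y = 3 - 11t, z = 7 - 12t

x = -3 + 3t, y = 3 - 11t, z = 7 - 12t


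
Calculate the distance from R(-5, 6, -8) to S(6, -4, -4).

d = √[(x₂-x₁)² + (y₂-y₁)² + (z₂-z₁)²]
  = √[11² + (-10)² + 4²]
  = √[121 + 100 + 16]
  = √237
  ≈ 15.39

15.39


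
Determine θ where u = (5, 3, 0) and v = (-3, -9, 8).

u·v = 5·(-3) + 3·(-9) + 0·8 = -15 - 27 + 0 = -42
|u| = √(5² + 3² + 0²) = √34 ≈ 5.831
|v| = √((-3)² + (-9)² + 8²) = √154 ≈ 12.41
cos θ = (u·v)/(|u||v|) = -42/(5.831·12.41) ≈ -0.5804
θ = arccos(-0.5804) ≈ 125.5°

125.5°


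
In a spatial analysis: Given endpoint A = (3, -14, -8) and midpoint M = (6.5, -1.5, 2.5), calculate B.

B = 2M - A
  = (2·6.5 - 3, 2·(-1.5) - (-14), 2·2.5 - (-8))
  = (13 - 3, -3 + 14, 5 + 8)
  = (10, 11, 13)

(10, 11, 13)


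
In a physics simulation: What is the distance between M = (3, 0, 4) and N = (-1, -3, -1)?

d = √[(x₂-x₁)² + (y₂-y₁)² + (z₂-z₁)²]
  = √[(-4)² + (-3)² + (-5)²]
  = √[16 + 9 + 25]
  = √50
  ≈ 7.071

7.071


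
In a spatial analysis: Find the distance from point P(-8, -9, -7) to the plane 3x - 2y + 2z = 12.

distance = |a·x₀ + b·y₀ + c·z₀ - d| / √(a² + b² + c²)
  = |3·(-8) + (-2)·(-9) + 2·(-7) - 12| / √(3² + (-2)² + 2²)
  = |-24 + 18 - 14 - 12| / √(9 + 4 + 4)
  = |-32| / √17
  = 32 / 4.123
  ≈ 7.761

7.761


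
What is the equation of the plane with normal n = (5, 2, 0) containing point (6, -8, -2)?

The plane through P with normal n = (a, b, c) satisfies n·(r - P) = 0,
i.e. ax + by + cz = a·x₀ + b·y₀ + c·z₀.
d = 5·6 + 2·(-8) + 0·(-2)
  = 30 - 16 + 0
  = 14
Equation: 5x + 2y = 14

5x + 2y = 14


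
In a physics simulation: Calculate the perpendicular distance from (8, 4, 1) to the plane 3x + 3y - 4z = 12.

distance = |a·x₀ + b·y₀ + c·z₀ - d| / √(a² + b² + c²)
  = |3·8 + 3·4 + (-4)·1 - 12| / √(3² + 3² + (-4)²)
  = |24 + 12 - 4 - 12| / √(9 + 9 + 16)
  = |20| / √34
  = 20 / 5.831
  ≈ 3.43

3.43


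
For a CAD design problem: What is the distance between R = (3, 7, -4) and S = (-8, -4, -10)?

d = √[(x₂-x₁)² + (y₂-y₁)² + (z₂-z₁)²]
  = √[(-11)² + (-11)² + (-6)²]
  = √[121 + 121 + 36]
  = √278
  ≈ 16.67

16.67


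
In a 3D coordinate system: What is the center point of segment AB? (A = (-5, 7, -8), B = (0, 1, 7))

M = ((x₁+x₂)/2, (y₁+y₂)/2, (z₁+z₂)/2)
  = ((-5 + 0)/2, (7 + 1)/2, (-8 + 7)/2)
  = (-5/2, 8/2, -1/2)
  = (-2.5, 4, -0.5)

(-2.5, 4, -0.5)


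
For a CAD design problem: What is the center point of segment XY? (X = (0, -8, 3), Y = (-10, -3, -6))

M = ((x₁+x₂)/2, (y₁+y₂)/2, (z₁+z₂)/2)
  = ((0 - 10)/2, (-8 - 3)/2, (3 - 6)/2)
  = (-10/2, -11/2, -3/2)
  = (-5, -5.5, -1.5)

(-5, -5.5, -1.5)


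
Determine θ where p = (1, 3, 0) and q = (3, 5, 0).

p·q = 1·3 + 3·5 + 0·0 = 3 + 15 + 0 = 18
|p| = √(1² + 3² + 0²) = √10 ≈ 3.162
|q| = √(3² + 5² + 0²) = √34 ≈ 5.831
cos θ = (p·q)/(|p||q|) = 18/(3.162·5.831) ≈ 0.9762
θ = arccos(0.9762) ≈ 12.53°

12.53°


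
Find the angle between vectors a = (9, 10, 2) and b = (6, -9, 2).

a·b = 9·6 + 10·(-9) + 2·2 = 54 - 90 + 4 = -32
|a| = √(9² + 10² + 2²) = √185 ≈ 13.6
|b| = √(6² + (-9)² + 2²) = √121 ≈ 11
cos θ = (a·b)/(|a||b|) = -32/(13.6·11) ≈ -0.2139
θ = arccos(-0.2139) ≈ 102.3°

102.3°


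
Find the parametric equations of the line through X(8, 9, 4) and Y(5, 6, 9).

Direction vector d = Y - X = (5 - 8, 6 - 9, 9 - 4) = (-3, -3, 5)
Parametric form r = X + t·d:
x = 8 - 3t, y = 9 - 3t, z = 4 + 5t

x = 8 - 3t, y = 9 - 3t, z = 4 + 5t


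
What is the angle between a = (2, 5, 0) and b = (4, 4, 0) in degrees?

a·b = 2·4 + 5·4 + 0·0 = 8 + 20 + 0 = 28
|a| = √(2² + 5² + 0²) = √29 ≈ 5.385
|b| = √(4² + 4² + 0²) = √32 ≈ 5.657
cos θ = (a·b)/(|a||b|) = 28/(5.385·5.657) ≈ 0.9191
θ = arccos(0.9191) ≈ 23.2°

23.2°


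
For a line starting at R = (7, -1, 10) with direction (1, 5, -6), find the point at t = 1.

P(t) = R + t·d
  = (7 + 1·1, -1 + 5·1, 10 + (-6)·1)
  = (7 + 1, -1 + 5, 10 - 6)
  = (8, 4, 4)

(8, 4, 4)


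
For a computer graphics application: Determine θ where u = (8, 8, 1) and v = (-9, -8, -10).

u·v = 8·(-9) + 8·(-8) + 1·(-10) = -72 - 64 - 10 = -146
|u| = √(8² + 8² + 1²) = √129 ≈ 11.36
|v| = √((-9)² + (-8)² + (-10)²) = √245 ≈ 15.65
cos θ = (u·v)/(|u||v|) = -146/(11.36·15.65) ≈ -0.8212
θ = arccos(-0.8212) ≈ 145.2°

145.2°


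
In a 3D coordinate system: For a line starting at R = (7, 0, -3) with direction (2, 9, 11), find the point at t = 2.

P(t) = R + t·d
  = (7 + 2·2, 0 + 9·2, -3 + 11·2)
  = (7 + 4, 0 + 18, -3 + 22)
  = (11, 18, 19)

(11, 18, 19)


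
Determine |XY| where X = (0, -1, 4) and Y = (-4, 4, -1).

d = √[(x₂-x₁)² + (y₂-y₁)² + (z₂-z₁)²]
  = √[(-4)² + 5² + (-5)²]
  = √[16 + 25 + 25]
  = √66
  ≈ 8.124

8.124


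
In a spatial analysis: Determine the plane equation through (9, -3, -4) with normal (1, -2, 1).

The plane through P with normal n = (a, b, c) satisfies n·(r - P) = 0,
i.e. ax + by + cz = a·x₀ + b·y₀ + c·z₀.
d = 1·9 + (-2)·(-3) + 1·(-4)
  = 9 + 6 - 4
  = 11
Equation: x - 2y + z = 11

x - 2y + z = 11


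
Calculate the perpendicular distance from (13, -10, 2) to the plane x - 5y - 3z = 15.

distance = |a·x₀ + b·y₀ + c·z₀ - d| / √(a² + b² + c²)
  = |1·13 + (-5)·(-10) + (-3)·2 - 15| / √(1² + (-5)² + (-3)²)
  = |13 + 50 - 6 - 15| / √(1 + 25 + 9)
  = |42| / √35
  = 42 / 5.916
  ≈ 7.099

7.099
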